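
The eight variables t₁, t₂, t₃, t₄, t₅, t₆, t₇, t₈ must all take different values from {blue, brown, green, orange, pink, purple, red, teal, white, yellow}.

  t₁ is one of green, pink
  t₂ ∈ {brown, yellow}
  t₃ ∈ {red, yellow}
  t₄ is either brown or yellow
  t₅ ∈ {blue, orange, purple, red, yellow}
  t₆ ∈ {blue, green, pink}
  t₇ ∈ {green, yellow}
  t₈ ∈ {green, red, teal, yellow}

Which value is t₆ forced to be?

The 2 variables t₂ and t₄ are confined to {brown, yellow}, which locks those values in; drop them from t₃, t₅, t₇, t₈.
t₃ must be red (only option left). So t₅, t₈ can't be red.
t₇'s domain is down to {green}, so t₇ = green. Eliminate green elsewhere: t₁, t₆, t₈.
t₈ must be teal (only option left).
t₁ has just one choice, so t₁ = pink. Strike pink from t₆.
So t₆ = blue.

blue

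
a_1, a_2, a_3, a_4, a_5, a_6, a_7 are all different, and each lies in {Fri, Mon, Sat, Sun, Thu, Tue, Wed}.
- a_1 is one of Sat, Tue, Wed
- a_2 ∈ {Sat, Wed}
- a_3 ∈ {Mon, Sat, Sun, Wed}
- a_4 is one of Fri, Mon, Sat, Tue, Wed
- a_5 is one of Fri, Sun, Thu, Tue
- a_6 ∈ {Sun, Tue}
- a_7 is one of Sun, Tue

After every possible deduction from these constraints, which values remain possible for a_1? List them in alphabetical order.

Sat, Wed

Among the 7 variables, Thu fits only a_5 (and all 7 values in {Fri, Mon, Sat, Sun, Thu, Tue, Wed} must be used), so a_5 = Thu.
Among the 6 still-open variables, Fri fits only a_4 (and all 6 values in {Fri, Mon, Sat, Sun, Tue, Wed} must be used), so a_4 = Fri.
Among the 5 still-open variables, Mon fits only a_3 (and all 5 values in {Mon, Sat, Sun, Tue, Wed} must be used), so a_3 = Mon.
a_6 and a_7 between them cover only {Sun, Tue} — a naked pair. Remove those values from a_1.
No further eliminations apply; a_1 can still be any of Sat, Wed.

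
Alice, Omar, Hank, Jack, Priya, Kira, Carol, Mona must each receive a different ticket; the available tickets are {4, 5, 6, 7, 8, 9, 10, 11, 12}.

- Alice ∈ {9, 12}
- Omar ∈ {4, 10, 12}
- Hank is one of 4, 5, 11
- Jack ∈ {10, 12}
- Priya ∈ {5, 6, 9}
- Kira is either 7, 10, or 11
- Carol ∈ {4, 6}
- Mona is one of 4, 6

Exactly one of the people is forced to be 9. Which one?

Alice

The 8 variables draw from only 8 values {4, 5, 6, 7, 9, 10, 11, 12}, so each is used; only Kira can be 7, hence Kira = 7.
Among the 7 still-open variables, 11 fits only Hank (and all 7 values in {4, 5, 6, 9, 10, 11, 12} must be used), so Hank = 11.
The 6 still-open variables together cover exactly {4, 5, 6, 9, 10, 12} — 6 values for 6 variables — and 5 appears only in Priya's list, so Priya = 5.
Among the 5 still-open variables, 9 fits only Alice (and all 5 values in {4, 6, 9, 10, 12} must be used), so Alice = 9.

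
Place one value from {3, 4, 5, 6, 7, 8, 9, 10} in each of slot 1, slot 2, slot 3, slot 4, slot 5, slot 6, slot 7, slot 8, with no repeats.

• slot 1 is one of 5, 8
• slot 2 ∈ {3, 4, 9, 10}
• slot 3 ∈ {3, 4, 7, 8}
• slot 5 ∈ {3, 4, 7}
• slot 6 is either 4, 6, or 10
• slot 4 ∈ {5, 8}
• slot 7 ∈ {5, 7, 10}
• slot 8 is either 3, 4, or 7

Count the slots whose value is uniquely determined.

3

The 8 variables draw from only 8 values {3, 4, 5, 6, 7, 8, 9, 10}, so each is used; only slot 6 can be 6, hence slot 6 = 6.
Among the 7 still-open variables, 9 fits only slot 2 (and all 7 values in {3, 4, 5, 7, 8, 9, 10} must be used), so slot 2 = 9.
The 6 still-open variables together cover exactly {3, 4, 5, 7, 8, 10} — 6 values for 6 variables — and 10 appears only in slot 7's list, so slot 7 = 10.
slot 1 and slot 4 share exactly the 2 values {5, 8}; by pigeonhole those values go to them, so strike 5, 8 from slot 3.
Determined: slot 2=9, slot 6=6, slot 7=10. The other slots each still have more than one consistent value. That makes 3.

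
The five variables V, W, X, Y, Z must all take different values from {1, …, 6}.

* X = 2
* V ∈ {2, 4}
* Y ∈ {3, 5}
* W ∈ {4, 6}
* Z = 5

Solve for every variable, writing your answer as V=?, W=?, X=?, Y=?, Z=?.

X's domain is down to {2}, so X = 2. Remove 2 from V.
That leaves Z = 5. Eliminate 5 elsewhere: Y.
V's domain is down to {4}, so V = 4. So W can't be 4.
W must be 6 (only option left).
Y's domain is down to {3}, so Y = 3.

V=4, W=6, X=2, Y=3, Z=5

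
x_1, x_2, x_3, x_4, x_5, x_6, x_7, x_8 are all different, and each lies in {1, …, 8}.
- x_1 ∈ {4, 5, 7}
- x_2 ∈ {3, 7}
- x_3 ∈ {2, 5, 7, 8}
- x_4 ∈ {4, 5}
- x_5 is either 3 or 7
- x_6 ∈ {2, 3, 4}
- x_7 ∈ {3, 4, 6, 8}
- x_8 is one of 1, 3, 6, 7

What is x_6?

Among the 8 variables, 1 fits only x_8 (and all 8 values in {1, 2, 3, 4, 5, 6, 7, 8} must be used), so x_8 = 1.
The 7 still-open variables together cover exactly {2, 3, 4, 5, 6, 7, 8} — 7 values for 7 variables — and 6 appears only in x_7's list, so x_7 = 6.
The 6 still-open variables together cover exactly {2, 3, 4, 5, 7, 8} — 6 values for 6 variables — and 8 appears only in x_3's list, so x_3 = 8.
The 5 still-open variables together cover exactly {2, 3, 4, 5, 7} — 5 values for 5 variables — and 2 appears only in x_6's list, so x_6 = 2.

2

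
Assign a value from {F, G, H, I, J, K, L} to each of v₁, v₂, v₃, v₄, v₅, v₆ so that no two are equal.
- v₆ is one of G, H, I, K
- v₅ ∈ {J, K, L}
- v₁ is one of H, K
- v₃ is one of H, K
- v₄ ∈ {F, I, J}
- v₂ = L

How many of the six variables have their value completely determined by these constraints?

2

v₂'s domain is down to {L}, so v₂ = L. Remove L from v₅.
v₁ and v₃ between them cover only {H, K} — a naked pair. Remove those values from v₅, v₆.
That leaves v₅ = J. Eliminate J elsewhere: v₄.
Determined: v₂=L, v₅=J. The other variables each still have more than one consistent value. That makes 2.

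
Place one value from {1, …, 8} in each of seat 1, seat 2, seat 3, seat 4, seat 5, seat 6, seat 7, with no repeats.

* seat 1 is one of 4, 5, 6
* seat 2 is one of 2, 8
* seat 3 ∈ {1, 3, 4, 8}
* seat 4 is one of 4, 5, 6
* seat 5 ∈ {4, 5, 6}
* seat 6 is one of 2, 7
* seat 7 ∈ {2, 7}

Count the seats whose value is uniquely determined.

1

seat 6 and seat 7 share exactly the 2 values {2, 7}; by pigeonhole those values go to them, so strike 2, 7 from seat 2.
seat 2 has just one choice, so seat 2 = 8. Remove 8 from seat 3.
seat 1, seat 4, seat 5 between them cover only {4, 5, 6} — a naked triple. Remove those values from seat 3.
Determined: seat 2=8. The other seats each still have more than one consistent value. That makes 1.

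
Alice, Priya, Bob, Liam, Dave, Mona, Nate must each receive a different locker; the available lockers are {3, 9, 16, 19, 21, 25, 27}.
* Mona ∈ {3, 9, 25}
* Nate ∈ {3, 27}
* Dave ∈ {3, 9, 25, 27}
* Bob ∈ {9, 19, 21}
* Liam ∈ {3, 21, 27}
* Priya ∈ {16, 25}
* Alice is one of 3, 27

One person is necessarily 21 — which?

Among the 7 variables, 16 fits only Priya (and all 7 values in {3, 9, 16, 19, 21, 25, 27} must be used), so Priya = 16.
Among the 6 still-open variables, 19 fits only Bob (and all 6 values in {3, 9, 19, 21, 25, 27} must be used), so Bob = 19.
The 5 still-open variables draw from only 5 values {3, 9, 21, 25, 27}, so each is used; only Liam can be 21, hence Liam = 21.

Liam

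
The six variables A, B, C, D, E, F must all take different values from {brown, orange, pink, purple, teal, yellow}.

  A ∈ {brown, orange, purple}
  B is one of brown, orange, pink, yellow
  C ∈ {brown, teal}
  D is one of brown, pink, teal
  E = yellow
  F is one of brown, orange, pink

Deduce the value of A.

purple

E's domain is down to {yellow}, so E = yellow. So B can't be yellow.
The 5 still-open variables together cover exactly {brown, orange, pink, purple, teal} — 5 values for 5 variables — and purple appears only in A's list, so A = purple.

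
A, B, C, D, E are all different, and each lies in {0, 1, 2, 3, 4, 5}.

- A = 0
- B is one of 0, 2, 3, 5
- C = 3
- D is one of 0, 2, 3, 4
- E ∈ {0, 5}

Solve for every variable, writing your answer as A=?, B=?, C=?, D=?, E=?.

A has just one choice, so A = 0. Eliminate 0 elsewhere: B, D, E.
That leaves C = 3. Strike 3 from B, D.
E must be 5 (only option left). Strike 5 from B.
B has just one choice, so B = 2. Strike 2 from D.
That leaves D = 4.

A=0, B=2, C=3, D=4, E=5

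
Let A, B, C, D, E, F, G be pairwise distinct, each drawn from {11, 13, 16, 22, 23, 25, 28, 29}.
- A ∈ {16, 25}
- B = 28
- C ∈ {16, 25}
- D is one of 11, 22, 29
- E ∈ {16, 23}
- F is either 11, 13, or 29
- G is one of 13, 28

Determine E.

B must be 28 (only option left). Remove 28 from G.
That leaves G = 13. Remove 13 from F.
A and C share exactly the 2 values {16, 25}; by pigeonhole those values go to them, so strike 16, 25 from E.
So E = 23.

23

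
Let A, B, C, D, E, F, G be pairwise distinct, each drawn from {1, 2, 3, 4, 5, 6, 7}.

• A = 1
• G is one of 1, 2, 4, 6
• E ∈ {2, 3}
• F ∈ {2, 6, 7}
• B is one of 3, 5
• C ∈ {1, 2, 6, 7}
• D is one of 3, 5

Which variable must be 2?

A's domain is down to {1}, so A = 1. So C, G can't be 1.
Among the 6 still-open variables, 4 fits only G (and all 6 values in {2, 3, 4, 5, 6, 7} must be used), so G = 4.
B and D share exactly the 2 values {3, 5}; by pigeonhole those values go to them, so strike 3, 5 from E.

E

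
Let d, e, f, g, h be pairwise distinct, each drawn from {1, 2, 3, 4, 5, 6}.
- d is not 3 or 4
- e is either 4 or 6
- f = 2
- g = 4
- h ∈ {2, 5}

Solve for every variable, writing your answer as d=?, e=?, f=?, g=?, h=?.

f's domain is down to {2}, so f = 2. Eliminate 2 elsewhere: d, h.
That leaves g = 4. Remove 4 from e.
h must be 5 (only option left). So d can't be 5.
e's domain is down to {6}, so e = 6. Remove 6 from d.
d's domain is down to {1}, so d = 1.

d=1, e=6, f=2, g=4, h=5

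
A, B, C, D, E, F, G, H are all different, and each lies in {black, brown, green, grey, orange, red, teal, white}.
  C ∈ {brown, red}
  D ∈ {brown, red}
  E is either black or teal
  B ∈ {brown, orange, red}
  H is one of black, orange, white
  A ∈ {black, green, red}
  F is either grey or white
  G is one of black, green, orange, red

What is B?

The 8 variables together cover exactly {black, brown, green, grey, orange, red, teal, white} — 8 values for 8 variables — and grey appears only in F's list, so F = grey.
The 7 still-open variables together cover exactly {black, brown, green, orange, red, teal, white} — 7 values for 7 variables — and teal appears only in E's list, so E = teal.
The 6 still-open variables together cover exactly {black, brown, green, orange, red, white} — 6 values for 6 variables — and white appears only in H's list, so H = white.
C and D share exactly the 2 values {brown, red}; by pigeonhole those values go to them, so strike brown, red from A, B, G.
So B = orange.

orange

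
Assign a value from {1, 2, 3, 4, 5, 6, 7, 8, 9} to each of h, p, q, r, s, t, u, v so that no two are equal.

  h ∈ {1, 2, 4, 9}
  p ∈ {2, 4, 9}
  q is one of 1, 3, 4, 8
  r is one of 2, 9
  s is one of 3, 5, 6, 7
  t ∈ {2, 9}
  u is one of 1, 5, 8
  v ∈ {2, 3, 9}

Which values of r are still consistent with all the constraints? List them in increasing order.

r and t share exactly the 2 values {2, 9}; by pigeonhole those values go to them, so strike 2, 9 from h, p, v.
p's domain is down to {4}, so p = 4. So h, q can't be 4.
v must be 3 (only option left). Strike 3 from q, s.
h must be 1 (only option left). So q, u can't be 1.
q has just one choice, so q = 8. Eliminate 8 elsewhere: u.
That leaves u = 5. So s can't be 5.
No further eliminations apply; r can still be any of 2, 9.

2, 9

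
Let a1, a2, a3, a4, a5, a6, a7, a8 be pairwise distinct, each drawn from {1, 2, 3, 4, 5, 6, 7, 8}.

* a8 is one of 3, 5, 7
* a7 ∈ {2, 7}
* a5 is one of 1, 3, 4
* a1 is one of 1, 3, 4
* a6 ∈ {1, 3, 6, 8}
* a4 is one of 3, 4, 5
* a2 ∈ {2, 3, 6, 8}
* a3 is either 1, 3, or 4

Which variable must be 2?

a7

The 3 variables a1, a3, a5 are confined to {1, 3, 4}, which locks those values in; drop them from a2, a4, a6, a8.
a4 must be 5 (only option left). Remove 5 from a8.
That leaves a8 = 7. Strike 7 from a7.
So 2 goes to a7.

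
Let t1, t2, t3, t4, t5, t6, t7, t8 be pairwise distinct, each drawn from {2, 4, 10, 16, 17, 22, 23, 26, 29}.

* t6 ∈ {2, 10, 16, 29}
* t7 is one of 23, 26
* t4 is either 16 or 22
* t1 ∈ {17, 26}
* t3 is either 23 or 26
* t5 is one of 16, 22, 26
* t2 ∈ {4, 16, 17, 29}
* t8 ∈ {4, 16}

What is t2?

29

t3 and t7 between them cover only {23, 26} — a naked pair. Remove those values from t1, t5.
t1 must be 17 (only option left). Remove 17 from t2.
t4 and t5 between them cover only {16, 22} — a naked pair. Remove those values from t2, t6, t8.
t8 has just one choice, so t8 = 4. Remove 4 from t2.
So t2 = 29.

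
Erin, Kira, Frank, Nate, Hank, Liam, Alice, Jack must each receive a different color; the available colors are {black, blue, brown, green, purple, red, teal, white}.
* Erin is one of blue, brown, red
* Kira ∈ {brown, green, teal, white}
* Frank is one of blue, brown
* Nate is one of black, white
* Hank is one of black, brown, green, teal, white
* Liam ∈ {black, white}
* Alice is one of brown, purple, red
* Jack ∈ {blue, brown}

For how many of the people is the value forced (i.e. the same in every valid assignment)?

2

Among the 8 variables, purple fits only Alice (and all 8 values in {black, blue, brown, green, purple, red, teal, white} must be used), so Alice = purple.
Among the 7 still-open variables, red fits only Erin (and all 7 values in {black, blue, brown, green, red, teal, white} must be used), so Erin = red.
The 2 variables Frank and Jack are confined to {blue, brown}, which locks those values in; drop them from Kira, Hank.
Nate and Liam share exactly the 2 values {black, white}; by pigeonhole those values go to them, so strike black, white from Kira, Hank.
Determined: Erin=red, Alice=purple. The other people each still have more than one consistent value. That makes 2.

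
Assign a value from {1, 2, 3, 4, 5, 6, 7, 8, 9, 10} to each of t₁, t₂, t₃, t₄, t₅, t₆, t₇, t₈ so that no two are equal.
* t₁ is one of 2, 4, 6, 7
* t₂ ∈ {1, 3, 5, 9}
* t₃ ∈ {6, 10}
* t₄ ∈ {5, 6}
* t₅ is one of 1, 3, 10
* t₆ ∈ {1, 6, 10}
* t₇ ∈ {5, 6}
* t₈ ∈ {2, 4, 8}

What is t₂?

t₄ and t₇ share exactly the 2 values {5, 6}; by pigeonhole those values go to them, so strike 5, 6 from t₁, t₂, t₃, t₆.
t₃ has just one choice, so t₃ = 10. Eliminate 10 elsewhere: t₅, t₆.
That leaves t₆ = 1. Strike 1 from t₂, t₅.
t₅ has just one choice, so t₅ = 3. Remove 3 from t₂.
So t₂ = 9.

9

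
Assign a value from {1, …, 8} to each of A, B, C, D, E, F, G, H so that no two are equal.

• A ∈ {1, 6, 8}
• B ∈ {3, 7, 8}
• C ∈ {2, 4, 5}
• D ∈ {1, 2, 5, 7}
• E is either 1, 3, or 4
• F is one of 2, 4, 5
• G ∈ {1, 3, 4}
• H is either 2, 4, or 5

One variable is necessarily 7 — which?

The 8 variables together cover exactly {1, 2, 3, 4, 5, 6, 7, 8} — 8 values for 8 variables — and 6 appears only in A's list, so A = 6.
The 7 still-open variables together cover exactly {1, 2, 3, 4, 5, 7, 8} — 7 values for 7 variables — and 8 appears only in B's list, so B = 8.
The 6 still-open variables draw from only 6 values {1, 2, 3, 4, 5, 7}, so each is used; only D can be 7, hence D = 7.

D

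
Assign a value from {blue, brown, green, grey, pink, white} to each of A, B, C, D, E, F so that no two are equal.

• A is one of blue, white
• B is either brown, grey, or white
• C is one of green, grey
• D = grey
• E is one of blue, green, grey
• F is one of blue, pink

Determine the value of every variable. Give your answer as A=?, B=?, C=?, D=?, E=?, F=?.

A=white, B=brown, C=green, D=grey, E=blue, F=pink

D has just one choice, so D = grey. Strike grey from B, C, E.
C has just one choice, so C = green. Strike green from E.
E must be blue (only option left). Eliminate blue elsewhere: A, F.
F has just one choice, so F = pink.
A's domain is down to {white}, so A = white. Remove white from B.
That leaves B = brown.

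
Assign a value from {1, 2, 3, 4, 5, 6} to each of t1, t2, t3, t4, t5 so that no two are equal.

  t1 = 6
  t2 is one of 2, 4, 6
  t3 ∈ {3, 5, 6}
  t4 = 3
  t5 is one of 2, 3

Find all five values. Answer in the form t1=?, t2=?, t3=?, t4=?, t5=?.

t1=6, t2=4, t3=5, t4=3, t5=2

t1 must be 6 (only option left). Remove 6 from t2, t3.
t4's domain is down to {3}, so t4 = 3. So t3, t5 can't be 3.
t5 must be 2 (only option left). Remove 2 from t2.
t2's domain is down to {4}, so t2 = 4.
That leaves t3 = 5.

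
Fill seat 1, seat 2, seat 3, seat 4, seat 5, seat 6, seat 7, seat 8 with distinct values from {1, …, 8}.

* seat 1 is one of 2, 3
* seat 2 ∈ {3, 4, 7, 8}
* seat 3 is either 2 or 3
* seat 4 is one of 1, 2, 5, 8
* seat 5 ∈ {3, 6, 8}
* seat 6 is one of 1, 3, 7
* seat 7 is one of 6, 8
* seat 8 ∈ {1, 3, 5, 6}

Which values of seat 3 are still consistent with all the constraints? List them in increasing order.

2, 3

The 8 variables draw from only 8 values {1, 2, 3, 4, 5, 6, 7, 8}, so each is used; only seat 2 can be 4, hence seat 2 = 4.
The 7 still-open variables draw from only 7 values {1, 2, 3, 5, 6, 7, 8}, so each is used; only seat 6 can be 7, hence seat 6 = 7.
The 2 variables seat 1 and seat 3 are confined to {2, 3}, which locks those values in; drop them from seat 4, seat 5, seat 8.
seat 5 and seat 7 share exactly the 2 values {6, 8}; by pigeonhole those values go to them, so strike 6, 8 from seat 4, seat 8.
No further eliminations apply; seat 3 can still be any of 2, 3.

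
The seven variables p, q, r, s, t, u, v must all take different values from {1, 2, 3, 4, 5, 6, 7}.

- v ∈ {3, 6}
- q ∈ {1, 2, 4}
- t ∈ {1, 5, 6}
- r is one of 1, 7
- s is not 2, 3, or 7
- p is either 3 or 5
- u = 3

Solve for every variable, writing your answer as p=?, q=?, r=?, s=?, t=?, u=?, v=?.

u must be 3 (only option left). So p, v can't be 3.
v must be 6 (only option left). Eliminate 6 elsewhere: s, t.
That leaves p = 5. Eliminate 5 elsewhere: s, t.
t has just one choice, so t = 1. Strike 1 from q, r, s.
r's domain is down to {7}, so r = 7.
s has just one choice, so s = 4. Remove 4 from q.
That leaves q = 2.

p=5, q=2, r=7, s=4, t=1, u=3, v=6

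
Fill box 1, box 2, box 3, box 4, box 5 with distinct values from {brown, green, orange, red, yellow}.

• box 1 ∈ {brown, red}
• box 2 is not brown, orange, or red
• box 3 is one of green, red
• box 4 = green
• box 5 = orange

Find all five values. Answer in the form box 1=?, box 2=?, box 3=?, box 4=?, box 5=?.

box 4 has just one choice, so box 4 = green. Eliminate green elsewhere: box 2, box 3.
box 5's domain is down to {orange}, so box 5 = orange.
box 2 must be yellow (only option left).
box 3 has just one choice, so box 3 = red. Remove red from box 1.
box 1's domain is down to {brown}, so box 1 = brown.

box 1=brown, box 2=yellow, box 3=red, box 4=green, box 5=orange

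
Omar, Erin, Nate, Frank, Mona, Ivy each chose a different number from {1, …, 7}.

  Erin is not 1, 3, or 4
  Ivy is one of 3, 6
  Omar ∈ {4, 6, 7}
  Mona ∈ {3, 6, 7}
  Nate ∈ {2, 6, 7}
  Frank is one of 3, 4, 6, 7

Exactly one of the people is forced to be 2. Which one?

The 6 variables draw from only 6 values {2, 3, 4, 5, 6, 7}, so each is used; only Erin can be 5, hence Erin = 5.
The 5 still-open variables draw from only 5 values {2, 3, 4, 6, 7}, so each is used; only Nate can be 2, hence Nate = 2.

Nate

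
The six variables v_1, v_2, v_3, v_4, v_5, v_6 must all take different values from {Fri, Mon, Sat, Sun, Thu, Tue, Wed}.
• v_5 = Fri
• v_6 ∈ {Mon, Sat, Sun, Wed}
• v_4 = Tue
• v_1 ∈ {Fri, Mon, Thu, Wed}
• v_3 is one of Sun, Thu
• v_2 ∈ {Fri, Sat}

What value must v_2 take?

v_4's domain is down to {Tue}, so v_4 = Tue.
v_5's domain is down to {Fri}, so v_5 = Fri. So v_1, v_2 can't be Fri.
So v_2 = Sat.

Sat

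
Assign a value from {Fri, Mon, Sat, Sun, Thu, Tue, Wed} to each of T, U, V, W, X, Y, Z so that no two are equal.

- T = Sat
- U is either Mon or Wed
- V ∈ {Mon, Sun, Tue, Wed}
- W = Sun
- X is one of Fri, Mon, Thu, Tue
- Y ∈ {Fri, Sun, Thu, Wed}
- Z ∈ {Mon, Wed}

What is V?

Tue

T's domain is down to {Sat}, so T = Sat.
W's domain is down to {Sun}, so W = Sun. Eliminate Sun elsewhere: V, Y.
The 2 variables U and Z are confined to {Mon, Wed}, which locks those values in; drop them from V, X, Y.
So V = Tue.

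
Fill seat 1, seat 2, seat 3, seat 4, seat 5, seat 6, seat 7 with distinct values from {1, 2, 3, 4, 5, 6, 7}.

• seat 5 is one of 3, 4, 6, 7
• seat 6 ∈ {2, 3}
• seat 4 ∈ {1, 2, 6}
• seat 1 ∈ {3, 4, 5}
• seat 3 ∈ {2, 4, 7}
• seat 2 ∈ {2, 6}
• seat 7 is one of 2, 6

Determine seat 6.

3

Among the 7 variables, 1 fits only seat 4 (and all 7 values in {1, 2, 3, 4, 5, 6, 7} must be used), so seat 4 = 1.
Among the 6 still-open variables, 5 fits only seat 1 (and all 6 values in {2, 3, 4, 5, 6, 7} must be used), so seat 1 = 5.
seat 2 and seat 7 share exactly the 2 values {2, 6}; by pigeonhole those values go to them, so strike 2, 6 from seat 3, seat 5, seat 6.
So seat 6 = 3.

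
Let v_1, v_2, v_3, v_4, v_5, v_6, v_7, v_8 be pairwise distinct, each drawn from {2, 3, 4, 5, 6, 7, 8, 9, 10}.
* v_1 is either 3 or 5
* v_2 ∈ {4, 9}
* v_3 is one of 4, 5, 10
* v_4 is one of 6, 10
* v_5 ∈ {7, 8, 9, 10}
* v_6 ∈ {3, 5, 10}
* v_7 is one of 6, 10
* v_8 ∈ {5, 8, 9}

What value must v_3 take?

Among the 8 variables, 7 fits only v_5 (and all 8 values in {3, 4, 5, 6, 7, 8, 9, 10} must be used), so v_5 = 7.
The 7 still-open variables draw from only 7 values {3, 4, 5, 6, 8, 9, 10}, so each is used; only v_8 can be 8, hence v_8 = 8.
The 6 still-open variables together cover exactly {3, 4, 5, 6, 9, 10} — 6 values for 6 variables — and 9 appears only in v_2's list, so v_2 = 9.
The 5 still-open variables draw from only 5 values {3, 4, 5, 6, 10}, so each is used; only v_3 can be 4, hence v_3 = 4.

4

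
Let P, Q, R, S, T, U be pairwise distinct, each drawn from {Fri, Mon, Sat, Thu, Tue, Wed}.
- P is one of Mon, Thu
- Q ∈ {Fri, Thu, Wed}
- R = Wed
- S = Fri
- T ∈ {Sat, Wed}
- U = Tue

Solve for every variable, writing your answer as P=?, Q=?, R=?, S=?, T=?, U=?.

R has just one choice, so R = Wed. So Q, T can't be Wed.
That leaves S = Fri. Strike Fri from Q.
T must be Sat (only option left).
U has just one choice, so U = Tue.
Q must be Thu (only option left). So P can't be Thu.
That leaves P = Mon.

P=Mon, Q=Thu, R=Wed, S=Fri, T=Sat, U=Tue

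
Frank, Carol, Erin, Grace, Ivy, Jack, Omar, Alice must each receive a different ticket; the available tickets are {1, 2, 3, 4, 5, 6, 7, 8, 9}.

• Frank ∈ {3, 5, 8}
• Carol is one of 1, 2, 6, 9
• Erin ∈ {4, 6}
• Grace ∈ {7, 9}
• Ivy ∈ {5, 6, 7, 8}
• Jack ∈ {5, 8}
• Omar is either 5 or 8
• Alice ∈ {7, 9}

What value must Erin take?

The 2 variables Grace and Alice are confined to {7, 9}, which locks those values in; drop them from Carol, Ivy.
The 2 variables Jack and Omar are confined to {5, 8}, which locks those values in; drop them from Frank, Ivy.
Frank has just one choice, so Frank = 3.
That leaves Ivy = 6. Strike 6 from Carol, Erin.
So Erin = 4.

4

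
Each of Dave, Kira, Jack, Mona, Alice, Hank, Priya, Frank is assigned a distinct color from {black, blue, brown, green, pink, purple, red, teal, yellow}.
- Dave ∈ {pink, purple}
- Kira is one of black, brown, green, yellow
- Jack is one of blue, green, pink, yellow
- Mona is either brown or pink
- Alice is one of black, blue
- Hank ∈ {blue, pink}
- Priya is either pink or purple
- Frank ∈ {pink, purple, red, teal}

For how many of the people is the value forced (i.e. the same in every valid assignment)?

3

Dave and Priya share exactly the 2 values {pink, purple}; by pigeonhole those values go to them, so strike pink, purple from Jack, Mona, Hank, Frank.
Mona must be brown (only option left). Eliminate brown elsewhere: Kira.
That leaves Hank = blue. Eliminate blue elsewhere: Jack, Alice.
Alice's domain is down to {black}, so Alice = black. Remove black from Kira.
Determined: Mona=brown, Alice=black, Hank=blue. The other people each still have more than one consistent value. That makes 3.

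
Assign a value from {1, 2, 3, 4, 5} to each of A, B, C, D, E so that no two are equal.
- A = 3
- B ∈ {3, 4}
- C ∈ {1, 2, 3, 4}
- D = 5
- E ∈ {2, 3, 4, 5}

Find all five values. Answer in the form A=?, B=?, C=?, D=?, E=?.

A has just one choice, so A = 3. Eliminate 3 elsewhere: B, C, E.
That leaves B = 4. Eliminate 4 elsewhere: C, E.
D has just one choice, so D = 5. Eliminate 5 elsewhere: E.
E's domain is down to {2}, so E = 2. Strike 2 from C.
That leaves C = 1.

A=3, B=4, C=1, D=5, E=2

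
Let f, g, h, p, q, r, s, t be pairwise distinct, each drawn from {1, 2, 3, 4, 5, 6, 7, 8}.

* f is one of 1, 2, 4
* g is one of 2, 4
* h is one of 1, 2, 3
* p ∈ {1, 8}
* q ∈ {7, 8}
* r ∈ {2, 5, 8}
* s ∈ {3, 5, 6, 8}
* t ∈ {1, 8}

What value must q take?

The 8 variables draw from only 8 values {1, 2, 3, 4, 5, 6, 7, 8}, so each is used; only s can be 6, hence s = 6.
The 7 still-open variables together cover exactly {1, 2, 3, 4, 5, 7, 8} — 7 values for 7 variables — and 3 appears only in h's list, so h = 3.
The 6 still-open variables draw from only 6 values {1, 2, 4, 5, 7, 8}, so each is used; only r can be 5, hence r = 5.
Among the 5 still-open variables, 7 fits only q (and all 5 values in {1, 2, 4, 7, 8} must be used), so q = 7.

7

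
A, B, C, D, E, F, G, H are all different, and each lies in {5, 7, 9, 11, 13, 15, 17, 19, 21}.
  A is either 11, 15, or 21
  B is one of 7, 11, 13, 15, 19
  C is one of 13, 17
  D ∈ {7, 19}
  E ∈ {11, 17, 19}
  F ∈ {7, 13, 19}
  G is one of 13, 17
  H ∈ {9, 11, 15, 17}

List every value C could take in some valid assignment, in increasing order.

13, 17

Among the 8 variables, 9 fits only H (and all 8 values in {7, 9, 11, 13, 15, 17, 19, 21} must be used), so H = 9.
The 7 still-open variables draw from only 7 values {7, 11, 13, 15, 17, 19, 21}, so each is used; only A can be 21, hence A = 21.
Among the 6 still-open variables, 15 fits only B (and all 6 values in {7, 11, 13, 15, 17, 19} must be used), so B = 15.
The 5 still-open variables draw from only 5 values {7, 11, 13, 17, 19}, so each is used; only E can be 11, hence E = 11.
C and G between them cover only {13, 17} — a naked pair. Remove those values from F.
No further eliminations apply; C can still be any of 13, 17.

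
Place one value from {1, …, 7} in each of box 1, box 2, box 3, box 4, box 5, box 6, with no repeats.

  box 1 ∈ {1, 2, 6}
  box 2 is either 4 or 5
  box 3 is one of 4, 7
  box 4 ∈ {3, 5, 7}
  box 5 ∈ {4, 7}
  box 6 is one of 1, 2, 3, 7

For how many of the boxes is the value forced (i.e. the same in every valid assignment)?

The 2 variables box 3 and box 5 are confined to {4, 7}, which locks those values in; drop them from box 2, box 4, box 6.
box 2 has just one choice, so box 2 = 5. Strike 5 from box 4.
box 4 must be 3 (only option left). Remove 3 from box 6.
Determined: box 2=5, box 4=3. The other boxes each still have more than one consistent value. That makes 2.

2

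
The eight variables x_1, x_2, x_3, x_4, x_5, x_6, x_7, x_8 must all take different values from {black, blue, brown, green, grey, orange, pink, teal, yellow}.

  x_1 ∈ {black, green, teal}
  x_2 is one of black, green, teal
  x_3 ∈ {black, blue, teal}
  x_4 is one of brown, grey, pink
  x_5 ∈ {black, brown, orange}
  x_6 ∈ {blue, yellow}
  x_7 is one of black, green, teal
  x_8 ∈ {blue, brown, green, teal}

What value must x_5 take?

x_1, x_2, x_7 share exactly the 3 values {black, green, teal}; by pigeonhole those values go to them, so strike black, green, teal from x_3, x_5, x_8.
x_3 must be blue (only option left). Remove blue from x_6, x_8.
x_6 must be yellow (only option left).
x_8 has just one choice, so x_8 = brown. Remove brown from x_4, x_5.
So x_5 = orange.

orange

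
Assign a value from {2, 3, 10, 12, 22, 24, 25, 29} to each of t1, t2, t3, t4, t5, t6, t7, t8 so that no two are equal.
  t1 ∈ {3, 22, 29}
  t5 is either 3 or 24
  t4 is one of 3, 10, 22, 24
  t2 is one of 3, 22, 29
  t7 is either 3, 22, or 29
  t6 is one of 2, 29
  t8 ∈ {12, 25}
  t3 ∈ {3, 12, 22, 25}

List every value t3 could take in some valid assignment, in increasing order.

12, 25

The 8 variables together cover exactly {2, 3, 10, 12, 22, 24, 25, 29} — 8 values for 8 variables — and 2 appears only in t6's list, so t6 = 2.
The 7 still-open variables draw from only 7 values {3, 10, 12, 22, 24, 25, 29}, so each is used; only t4 can be 10, hence t4 = 10.
The 6 still-open variables draw from only 6 values {3, 12, 22, 24, 25, 29}, so each is used; only t5 can be 24, hence t5 = 24.
t1, t2, t7 share exactly the 3 values {3, 22, 29}; by pigeonhole those values go to them, so strike 3, 22, 29 from t3.
No further eliminations apply; t3 can still be any of 12, 25.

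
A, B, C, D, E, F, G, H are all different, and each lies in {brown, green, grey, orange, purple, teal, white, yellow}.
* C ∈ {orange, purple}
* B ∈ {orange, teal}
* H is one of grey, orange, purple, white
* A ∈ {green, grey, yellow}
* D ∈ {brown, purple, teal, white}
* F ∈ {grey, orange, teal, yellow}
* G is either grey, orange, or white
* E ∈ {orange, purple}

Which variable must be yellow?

F

Among the 8 variables, brown fits only D (and all 8 values in {brown, green, grey, orange, purple, teal, white, yellow} must be used), so D = brown.
Among the 7 still-open variables, green fits only A (and all 7 values in {green, grey, orange, purple, teal, white, yellow} must be used), so A = green.
The 6 still-open variables draw from only 6 values {grey, orange, purple, teal, white, yellow}, so each is used; only F can be yellow, hence F = yellow.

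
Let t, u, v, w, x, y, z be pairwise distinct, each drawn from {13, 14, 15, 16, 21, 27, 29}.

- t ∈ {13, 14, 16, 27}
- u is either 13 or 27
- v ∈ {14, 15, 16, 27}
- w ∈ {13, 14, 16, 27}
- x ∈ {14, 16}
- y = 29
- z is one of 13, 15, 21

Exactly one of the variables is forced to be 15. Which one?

y must be 29 (only option left).
Among the 6 still-open variables, 21 fits only z (and all 6 values in {13, 14, 15, 16, 21, 27} must be used), so z = 21.
Among the 5 still-open variables, 15 fits only v (and all 5 values in {13, 14, 15, 16, 27} must be used), so v = 15.

v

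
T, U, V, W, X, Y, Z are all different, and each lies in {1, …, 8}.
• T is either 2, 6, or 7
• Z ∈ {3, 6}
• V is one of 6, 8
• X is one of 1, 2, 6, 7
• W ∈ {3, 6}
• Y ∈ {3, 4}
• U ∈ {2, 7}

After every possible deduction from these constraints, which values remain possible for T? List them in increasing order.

2, 7

Among the 7 variables, 1 fits only X (and all 7 values in {1, 2, 3, 4, 6, 7, 8} must be used), so X = 1.
The 6 still-open variables together cover exactly {2, 3, 4, 6, 7, 8} — 6 values for 6 variables — and 4 appears only in Y's list, so Y = 4.
Among the 5 still-open variables, 8 fits only V (and all 5 values in {2, 3, 6, 7, 8} must be used), so V = 8.
W and Z between them cover only {3, 6} — a naked pair. Remove those values from T.
No further eliminations apply; T can still be any of 2, 7.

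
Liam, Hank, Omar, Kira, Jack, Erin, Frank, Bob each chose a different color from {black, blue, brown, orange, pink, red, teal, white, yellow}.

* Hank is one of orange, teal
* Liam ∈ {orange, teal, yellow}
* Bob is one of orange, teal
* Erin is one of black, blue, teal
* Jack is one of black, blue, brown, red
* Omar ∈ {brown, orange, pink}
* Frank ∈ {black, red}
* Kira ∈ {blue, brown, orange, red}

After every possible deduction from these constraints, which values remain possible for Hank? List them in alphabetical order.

orange, teal

The 8 variables draw from only 8 values {black, blue, brown, orange, pink, red, teal, yellow}, so each is used; only Omar can be pink, hence Omar = pink.
The 7 still-open variables draw from only 7 values {black, blue, brown, orange, red, teal, yellow}, so each is used; only Liam can be yellow, hence Liam = yellow.
Hank and Bob share exactly the 2 values {orange, teal}; by pigeonhole those values go to them, so strike orange, teal from Kira, Erin.
No further eliminations apply; Hank can still be any of orange, teal.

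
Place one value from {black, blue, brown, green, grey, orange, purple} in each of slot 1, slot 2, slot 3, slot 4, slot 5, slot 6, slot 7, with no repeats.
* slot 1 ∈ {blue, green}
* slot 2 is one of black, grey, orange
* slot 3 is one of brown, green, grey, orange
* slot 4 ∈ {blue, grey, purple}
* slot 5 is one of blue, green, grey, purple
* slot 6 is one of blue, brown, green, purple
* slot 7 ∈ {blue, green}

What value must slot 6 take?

brown

The 7 variables draw from only 7 values {black, blue, brown, green, grey, orange, purple}, so each is used; only slot 2 can be black, hence slot 2 = black.
Among the 6 still-open variables, orange fits only slot 3 (and all 6 values in {blue, brown, green, grey, orange, purple} must be used), so slot 3 = orange.
Among the 5 still-open variables, brown fits only slot 6 (and all 5 values in {blue, brown, green, grey, purple} must be used), so slot 6 = brown.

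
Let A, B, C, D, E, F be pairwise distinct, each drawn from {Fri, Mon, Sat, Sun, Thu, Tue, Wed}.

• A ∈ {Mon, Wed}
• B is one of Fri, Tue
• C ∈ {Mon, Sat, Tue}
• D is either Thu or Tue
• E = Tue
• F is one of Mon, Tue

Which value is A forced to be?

Wed

E's domain is down to {Tue}, so E = Tue. Eliminate Tue elsewhere: B, C, D, F.
F has just one choice, so F = Mon. So A, C can't be Mon.
So A = Wed.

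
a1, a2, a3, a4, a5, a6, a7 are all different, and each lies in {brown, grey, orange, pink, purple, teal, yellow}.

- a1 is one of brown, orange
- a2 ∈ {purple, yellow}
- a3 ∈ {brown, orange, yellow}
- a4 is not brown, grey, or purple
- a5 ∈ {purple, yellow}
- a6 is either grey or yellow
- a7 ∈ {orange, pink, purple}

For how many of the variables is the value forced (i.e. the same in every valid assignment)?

The 7 variables together cover exactly {brown, grey, orange, pink, purple, teal, yellow} — 7 values for 7 variables — and grey appears only in a6's list, so a6 = grey.
The 6 still-open variables together cover exactly {brown, orange, pink, purple, teal, yellow} — 6 values for 6 variables — and teal appears only in a4's list, so a4 = teal.
Among the 5 still-open variables, pink fits only a7 (and all 5 values in {brown, orange, pink, purple, yellow} must be used), so a7 = pink.
a2 and a5 between them cover only {purple, yellow} — a naked pair. Remove those values from a3.
Determined: a4=teal, a6=grey, a7=pink. The other variables each still have more than one consistent value. That makes 3.

3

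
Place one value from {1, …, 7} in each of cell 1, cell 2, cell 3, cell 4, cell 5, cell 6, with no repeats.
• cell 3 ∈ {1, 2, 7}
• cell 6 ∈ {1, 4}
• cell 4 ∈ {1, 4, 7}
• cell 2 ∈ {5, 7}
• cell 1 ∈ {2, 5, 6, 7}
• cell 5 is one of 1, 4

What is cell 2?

5

Among the 6 variables, 6 fits only cell 1 (and all 6 values in {1, 2, 4, 5, 6, 7} must be used), so cell 1 = 6.
The 5 still-open variables draw from only 5 values {1, 2, 4, 5, 7}, so each is used; only cell 3 can be 2, hence cell 3 = 2.
The 4 still-open variables together cover exactly {1, 4, 5, 7} — 4 values for 4 variables — and 5 appears only in cell 2's list, so cell 2 = 5.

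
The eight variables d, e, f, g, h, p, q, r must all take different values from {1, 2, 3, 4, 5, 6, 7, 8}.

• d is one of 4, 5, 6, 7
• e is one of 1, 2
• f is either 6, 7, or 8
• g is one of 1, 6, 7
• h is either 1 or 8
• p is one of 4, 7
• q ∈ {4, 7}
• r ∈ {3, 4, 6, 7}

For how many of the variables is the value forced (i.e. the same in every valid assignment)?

The 8 variables draw from only 8 values {1, 2, 3, 4, 5, 6, 7, 8}, so each is used; only e can be 2, hence e = 2.
The 7 still-open variables together cover exactly {1, 3, 4, 5, 6, 7, 8} — 7 values for 7 variables — and 3 appears only in r's list, so r = 3.
The 6 still-open variables together cover exactly {1, 4, 5, 6, 7, 8} — 6 values for 6 variables — and 5 appears only in d's list, so d = 5.
p and q between them cover only {4, 7} — a naked pair. Remove those values from f, g.
Determined: d=5, e=2, r=3. The other variables each still have more than one consistent value. That makes 3.

3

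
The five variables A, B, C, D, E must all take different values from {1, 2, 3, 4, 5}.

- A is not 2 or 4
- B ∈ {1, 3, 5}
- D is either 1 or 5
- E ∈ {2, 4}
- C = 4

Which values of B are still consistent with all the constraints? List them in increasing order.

1, 3, 5

C must be 4 (only option left). Strike 4 from E.
E's domain is down to {2}, so E = 2.
No further eliminations apply; B can still be any of 1, 3, 5.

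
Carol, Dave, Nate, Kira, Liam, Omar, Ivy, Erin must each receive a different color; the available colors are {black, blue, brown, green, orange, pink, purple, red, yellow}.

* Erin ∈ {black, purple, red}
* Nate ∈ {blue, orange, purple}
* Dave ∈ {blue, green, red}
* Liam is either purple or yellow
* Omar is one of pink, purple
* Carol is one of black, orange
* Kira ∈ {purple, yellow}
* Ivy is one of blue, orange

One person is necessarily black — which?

The 8 variables together cover exactly {black, blue, green, orange, pink, purple, red, yellow} — 8 values for 8 variables — and green appears only in Dave's list, so Dave = green.
The 7 still-open variables draw from only 7 values {black, blue, orange, pink, purple, red, yellow}, so each is used; only Omar can be pink, hence Omar = pink.
The 6 still-open variables together cover exactly {black, blue, orange, purple, red, yellow} — 6 values for 6 variables — and red appears only in Erin's list, so Erin = red.
The 5 still-open variables draw from only 5 values {black, blue, orange, purple, yellow}, so each is used; only Carol can be black, hence Carol = black.

Carol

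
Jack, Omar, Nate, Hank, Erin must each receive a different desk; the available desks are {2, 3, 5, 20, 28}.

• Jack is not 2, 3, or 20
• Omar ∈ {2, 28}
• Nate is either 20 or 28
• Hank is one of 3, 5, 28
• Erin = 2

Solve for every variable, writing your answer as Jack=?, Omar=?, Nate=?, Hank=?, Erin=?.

Jack=5, Omar=28, Nate=20, Hank=3, Erin=2

Erin has just one choice, so Erin = 2. So Omar can't be 2.
Omar's domain is down to {28}, so Omar = 28. Remove 28 from Jack, Nate, Hank.
That leaves Nate = 20.
Jack's domain is down to {5}, so Jack = 5. Strike 5 from Hank.
Hank must be 3 (only option left).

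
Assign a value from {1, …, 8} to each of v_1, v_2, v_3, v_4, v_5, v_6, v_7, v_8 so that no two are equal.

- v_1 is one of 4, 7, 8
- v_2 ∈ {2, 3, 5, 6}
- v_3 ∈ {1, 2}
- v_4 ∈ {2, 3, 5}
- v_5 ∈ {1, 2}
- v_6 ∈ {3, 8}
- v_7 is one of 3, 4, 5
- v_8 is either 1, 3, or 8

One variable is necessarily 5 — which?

Among the 8 variables, 6 fits only v_2 (and all 8 values in {1, 2, 3, 4, 5, 6, 7, 8} must be used), so v_2 = 6.
The 7 still-open variables draw from only 7 values {1, 2, 3, 4, 5, 7, 8}, so each is used; only v_1 can be 7, hence v_1 = 7.
The 6 still-open variables together cover exactly {1, 2, 3, 4, 5, 8} — 6 values for 6 variables — and 4 appears only in v_7's list, so v_7 = 4.
The 5 still-open variables together cover exactly {1, 2, 3, 5, 8} — 5 values for 5 variables — and 5 appears only in v_4's list, so v_4 = 5.

v_4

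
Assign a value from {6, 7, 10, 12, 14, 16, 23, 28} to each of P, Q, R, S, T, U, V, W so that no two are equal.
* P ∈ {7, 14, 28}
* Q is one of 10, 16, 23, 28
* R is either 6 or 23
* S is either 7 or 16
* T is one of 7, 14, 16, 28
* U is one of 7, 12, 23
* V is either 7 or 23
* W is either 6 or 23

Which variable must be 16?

The 8 variables draw from only 8 values {6, 7, 10, 12, 14, 16, 23, 28}, so each is used; only Q can be 10, hence Q = 10.
The 7 still-open variables draw from only 7 values {6, 7, 12, 14, 16, 23, 28}, so each is used; only U can be 12, hence U = 12.
R and W between them cover only {6, 23} — a naked pair. Remove those values from V.
V must be 7 (only option left). Remove 7 from P, S, T.
So 16 goes to S.

S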